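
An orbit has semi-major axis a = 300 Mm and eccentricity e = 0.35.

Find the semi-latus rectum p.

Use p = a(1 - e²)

Convert to SI: a = 300 Mm = 3e+08 m.
p = a (1 − e²).
p = 3e+08 · (1 − (0.35)²) = 3e+08 · 0.8775 ≈ 2.633e+08 m = 263.3 Mm.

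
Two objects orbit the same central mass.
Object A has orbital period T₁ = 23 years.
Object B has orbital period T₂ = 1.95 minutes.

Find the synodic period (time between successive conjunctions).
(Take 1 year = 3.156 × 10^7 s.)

Convert to SI: T₁ = 23 years = 7.2588e+08 s; T₂ = 1.95 minutes = 117 s.
T_syn = |T₁ · T₂ / (T₁ − T₂)|.
T_syn = |7.2588e+08 · 117 / (7.2588e+08 − 117)| s ≈ 117 s = 1.95 minutes.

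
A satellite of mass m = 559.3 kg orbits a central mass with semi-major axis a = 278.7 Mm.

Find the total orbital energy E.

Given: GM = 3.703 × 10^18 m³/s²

Convert to SI: a = 278.7 Mm = 2.787e+08 m.
E = −GMm / (2a).
E = −3.703e+18 · 559.3 / (2 · 2.787e+08) J ≈ -3.716e+12 J = -3.716 TJ.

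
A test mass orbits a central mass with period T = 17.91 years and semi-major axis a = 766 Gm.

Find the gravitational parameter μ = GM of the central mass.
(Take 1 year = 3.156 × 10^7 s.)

Convert to SI: T = 17.91 years = 5.6524e+08 s; a = 766 Gm = 7.66e+11 m.
GM = 4π² · a³ / T².
GM = 4π² · (7.66e+11)³ / (5.6524e+08)² m³/s² ≈ 5.554e+19 m³/s² = 5.554 × 10^19 m³/s².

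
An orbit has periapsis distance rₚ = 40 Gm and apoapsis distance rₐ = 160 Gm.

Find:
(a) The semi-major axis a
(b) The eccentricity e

Convert to SI: rₚ = 40 Gm = 4e+10 m; rₐ = 160 Gm = 1.6e+11 m.
(a) a = (rₚ + rₐ) / 2 = (4e+10 + 1.6e+11) / 2 ≈ 1e+11 m = 100 Gm.
(b) e = (rₐ − rₚ) / (rₐ + rₚ) = (1.6e+11 − 4e+10) / (1.6e+11 + 4e+10) ≈ 0.6.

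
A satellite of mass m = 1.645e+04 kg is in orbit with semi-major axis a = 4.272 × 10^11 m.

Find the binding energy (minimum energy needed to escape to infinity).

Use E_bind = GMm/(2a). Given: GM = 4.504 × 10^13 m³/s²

Total orbital energy is E = −GMm/(2a); binding energy is E_bind = −E = GMm/(2a).
E_bind = 4.504e+13 · 1.645e+04 / (2 · 4.272e+11) J ≈ 8.672e+05 J = 867.2 kJ.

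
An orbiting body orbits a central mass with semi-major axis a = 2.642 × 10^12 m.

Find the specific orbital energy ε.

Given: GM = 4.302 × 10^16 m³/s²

ε = −GM / (2a).
ε = −4.302e+16 / (2 · 2.642e+12) J/kg ≈ -8142 J/kg = -8.142 kJ/kg.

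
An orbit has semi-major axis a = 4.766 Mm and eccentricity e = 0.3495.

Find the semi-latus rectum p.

Convert to SI: a = 4.766 Mm = 4.766e+06 m.
p = a (1 − e²).
p = 4.766e+06 · (1 − (0.3495)²) = 4.766e+06 · 0.87785 ≈ 4.184e+06 m = 4.184 Mm.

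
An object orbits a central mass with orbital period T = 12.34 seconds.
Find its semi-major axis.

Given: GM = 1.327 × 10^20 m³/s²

Invert Kepler's third law: a = (GM · T² / (4π²))^(1/3).
Substituting T = 12.34 s and GM = 1.327e+20 m³/s²:
a = (1.327e+20 · (12.34)² / (4π²))^(1/3) m
a ≈ 7.999e+06 m = 7.999 Mm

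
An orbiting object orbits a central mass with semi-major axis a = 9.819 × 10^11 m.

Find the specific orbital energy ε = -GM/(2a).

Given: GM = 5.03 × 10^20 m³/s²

ε = −GM / (2a).
ε = −5.03e+20 / (2 · 9.819e+11) J/kg ≈ -2.561e+08 J/kg = -256.1 MJ/kg.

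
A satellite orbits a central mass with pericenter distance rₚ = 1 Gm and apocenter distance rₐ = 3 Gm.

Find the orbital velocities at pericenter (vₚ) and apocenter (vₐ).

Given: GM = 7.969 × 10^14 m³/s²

Convert to SI: rₚ = 1 Gm = 1e+09 m; rₐ = 3 Gm = 3e+09 m.
Use the vis-viva equation v² = GM(2/r − 1/a) with a = (rₚ + rₐ)/2 = (1e+09 + 3e+09)/2 = 2e+09 m.
vₚ = √(GM · (2/rₚ − 1/a)) = √(7.969e+14 · (2/1e+09 − 1/2e+09)) m/s ≈ 1093 m/s = 1.093 km/s.
vₐ = √(GM · (2/rₐ − 1/a)) = √(7.969e+14 · (2/3e+09 − 1/2e+09)) m/s ≈ 364.4 m/s = 364.4 m/s.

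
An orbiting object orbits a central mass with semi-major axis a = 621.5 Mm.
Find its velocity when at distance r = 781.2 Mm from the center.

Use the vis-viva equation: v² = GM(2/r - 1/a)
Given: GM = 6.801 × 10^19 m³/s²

Convert to SI: a = 621.5 Mm = 6.215e+08 m; r = 781.2 Mm = 7.812e+08 m.
Vis-viva: v = √(GM · (2/r − 1/a)).
2/r − 1/a = 2/7.812e+08 − 1/6.215e+08 = 9.51153e-10 m⁻¹.
v = √(6.801e+19 · 9.51153e-10) m/s ≈ 2.543e+05 m/s = 254.3 km/s.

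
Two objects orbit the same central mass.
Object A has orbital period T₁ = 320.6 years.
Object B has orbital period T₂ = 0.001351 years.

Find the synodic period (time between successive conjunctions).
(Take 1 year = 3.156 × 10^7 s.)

Convert to SI: T₁ = 320.6 years = 1.01181e+10 s; T₂ = 0.001351 years = 42637.6 s.
T_syn = |T₁ · T₂ / (T₁ − T₂)|.
T_syn = |1.01181e+10 · 42637.6 / (1.01181e+10 − 42637.6)| s ≈ 4.264e+04 s = 0.001351 years.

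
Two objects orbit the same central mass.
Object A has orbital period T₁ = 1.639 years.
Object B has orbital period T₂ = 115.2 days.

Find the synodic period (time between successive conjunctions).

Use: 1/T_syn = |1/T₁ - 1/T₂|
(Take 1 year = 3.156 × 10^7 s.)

Convert to SI: T₁ = 1.639 years = 5.17268e+07 s; T₂ = 115.2 days = 9.95328e+06 s.
T_syn = |T₁ · T₂ / (T₁ − T₂)|.
T_syn = |5.17268e+07 · 9.95328e+06 / (5.17268e+07 − 9.95328e+06)| s ≈ 1.232e+07 s = 142.6 days.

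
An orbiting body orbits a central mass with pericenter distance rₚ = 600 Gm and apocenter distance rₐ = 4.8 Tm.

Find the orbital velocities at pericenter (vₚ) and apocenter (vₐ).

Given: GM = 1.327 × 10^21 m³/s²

Convert to SI: rₚ = 600 Gm = 6e+11 m; rₐ = 4.8 Tm = 4.8e+12 m.
Use the vis-viva equation v² = GM(2/r − 1/a) with a = (rₚ + rₐ)/2 = (6e+11 + 4.8e+12)/2 = 2.7e+12 m.
vₚ = √(GM · (2/rₚ − 1/a)) = √(1.327e+21 · (2/6e+11 − 1/2.7e+12)) m/s ≈ 6.27e+04 m/s = 62.7 km/s.
vₐ = √(GM · (2/rₐ − 1/a)) = √(1.327e+21 · (2/4.8e+12 − 1/2.7e+12)) m/s ≈ 7838 m/s = 7.838 km/s.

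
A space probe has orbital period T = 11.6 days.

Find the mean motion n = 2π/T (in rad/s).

Convert to SI: T = 11.6 days = 1.00224e+06 s.
n = 2π / T.
n = 2π / 1.00224e+06 s ≈ 6.269e-06 rad/s.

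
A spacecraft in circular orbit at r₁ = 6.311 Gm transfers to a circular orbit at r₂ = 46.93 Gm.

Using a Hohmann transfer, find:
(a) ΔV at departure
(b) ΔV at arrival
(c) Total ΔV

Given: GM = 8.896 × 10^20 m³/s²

Convert to SI: r₁ = 6.311 Gm = 6.311e+09 m; r₂ = 46.93 Gm = 4.693e+10 m.
Transfer semi-major axis: a_t = (r₁ + r₂)/2 = (6.311e+09 + 4.693e+10)/2 = 2.66205e+10 m.
Circular speeds: v₁ = √(GM/r₁) = 375447 m/s, v₂ = √(GM/r₂) = 137680 m/s.
Transfer speeds (vis-viva v² = GM(2/r − 1/a_t)): v₁ᵗ = 498500 m/s, v₂ᵗ = 67036.8 m/s.
(a) ΔV₁ = |v₁ᵗ − v₁| ≈ 1.231e+05 m/s = 123.1 km/s.
(b) ΔV₂ = |v₂ − v₂ᵗ| ≈ 7.064e+04 m/s = 70.64 km/s.
(c) ΔV_total = ΔV₁ + ΔV₂ ≈ 1.937e+05 m/s = 193.7 km/s.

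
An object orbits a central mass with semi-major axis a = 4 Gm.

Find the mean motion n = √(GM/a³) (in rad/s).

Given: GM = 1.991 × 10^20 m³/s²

Convert to SI: a = 4 Gm = 4e+09 m.
n = √(GM / a³).
n = √(1.991e+20 / (4e+09)³) rad/s ≈ 5.578e-05 rad/s.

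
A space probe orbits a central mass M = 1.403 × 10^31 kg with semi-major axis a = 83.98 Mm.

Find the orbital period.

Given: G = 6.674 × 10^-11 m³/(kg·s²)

Convert to SI: a = 83.98 Mm = 8.398e+07 m.
GM = G · M = 6.674e-11 · 1.403e+31 = 9.36362e+20 m³/s².
Kepler's third law: T = 2π √(a³ / GM).
Substituting a = 8.398e+07 m and GM = 9.36362e+20 m³/s²:
T = 2π √((8.398e+07)³ / 9.36362e+20) s
T ≈ 158 s = 2.634 minutes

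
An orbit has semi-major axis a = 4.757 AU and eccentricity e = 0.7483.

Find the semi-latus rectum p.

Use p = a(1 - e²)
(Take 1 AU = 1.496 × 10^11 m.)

Convert to SI: a = 4.757 AU = 7.11647e+11 m.
p = a (1 − e²).
p = 7.11647e+11 · (1 − (0.7483)²) = 7.11647e+11 · 0.440047 ≈ 3.132e+11 m = 2.093 AU.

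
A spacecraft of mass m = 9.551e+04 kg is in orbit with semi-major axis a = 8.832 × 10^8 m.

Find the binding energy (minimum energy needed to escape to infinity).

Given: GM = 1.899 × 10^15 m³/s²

Total orbital energy is E = −GMm/(2a); binding energy is E_bind = −E = GMm/(2a).
E_bind = 1.899e+15 · 9.551e+04 / (2 · 8.832e+08) J ≈ 1.027e+11 J = 102.7 GJ.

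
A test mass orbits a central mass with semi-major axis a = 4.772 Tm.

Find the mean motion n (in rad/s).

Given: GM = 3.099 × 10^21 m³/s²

Convert to SI: a = 4.772 Tm = 4.772e+12 m.
n = √(GM / a³).
n = √(3.099e+21 / (4.772e+12)³) rad/s ≈ 5.34e-09 rad/s.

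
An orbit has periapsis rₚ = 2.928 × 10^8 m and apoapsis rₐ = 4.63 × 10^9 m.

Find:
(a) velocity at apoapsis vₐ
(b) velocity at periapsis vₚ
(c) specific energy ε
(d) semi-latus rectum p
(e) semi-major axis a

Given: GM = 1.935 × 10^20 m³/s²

(a) With a = (rₚ + rₐ)/2 = 2.4614e+09 m, vₐ = √(GM (2/rₐ − 1/a)) = √(1.935e+20 · (2/4.63e+09 − 1/2.4614e+09)) m/s ≈ 7.051e+04 m/s
(b) With a = (rₚ + rₐ)/2 = 2.4614e+09 m, vₚ = √(GM (2/rₚ − 1/a)) = √(1.935e+20 · (2/2.928e+08 − 1/2.4614e+09)) m/s ≈ 1.115e+06 m/s
(c) With a = (rₚ + rₐ)/2 = 2.4614e+09 m, ε = −GM/(2a) = −1.935e+20/(2 · 2.4614e+09) J/kg ≈ -3.931e+10 J/kg
(d) From a = (rₚ + rₐ)/2 = 2.4614e+09 m and e = (rₐ − rₚ)/(rₐ + rₚ) = 0.881043, p = a(1 − e²) = 2.4614e+09 · (1 − (0.881043)²) ≈ 5.508e+08 m
(e) a = (rₚ + rₐ)/2 = (2.928e+08 + 4.63e+09)/2 ≈ 2.461e+09 m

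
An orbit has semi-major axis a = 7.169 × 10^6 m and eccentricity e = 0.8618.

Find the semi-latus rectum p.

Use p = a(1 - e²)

p = a (1 − e²).
p = 7.169e+06 · (1 − (0.8618)²) = 7.169e+06 · 0.257301 ≈ 1.845e+06 m = 1.845 × 10^6 m.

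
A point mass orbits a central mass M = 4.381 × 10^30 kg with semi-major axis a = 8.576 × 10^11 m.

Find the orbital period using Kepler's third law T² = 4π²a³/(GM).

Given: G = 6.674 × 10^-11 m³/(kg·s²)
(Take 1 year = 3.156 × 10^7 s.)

GM = G · M = 6.674e-11 · 4.381e+30 = 2.92388e+20 m³/s².
Kepler's third law: T = 2π √(a³ / GM).
Substituting a = 8.576e+11 m and GM = 2.92388e+20 m³/s²:
T = 2π √((8.576e+11)³ / 2.92388e+20) s
T ≈ 2.918e+08 s = 9.247 years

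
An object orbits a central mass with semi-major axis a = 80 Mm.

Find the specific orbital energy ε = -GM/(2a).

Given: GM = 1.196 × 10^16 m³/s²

Convert to SI: a = 80 Mm = 8e+07 m.
ε = −GM / (2a).
ε = −1.196e+16 / (2 · 8e+07) J/kg ≈ -7.475e+07 J/kg = -74.75 MJ/kg.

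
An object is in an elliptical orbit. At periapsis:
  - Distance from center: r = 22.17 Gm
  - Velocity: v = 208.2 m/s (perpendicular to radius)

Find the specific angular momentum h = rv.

Convert to SI: r = 22.17 Gm = 2.217e+10 m.
With v perpendicular to r, h = r · v.
h = 2.217e+10 · 208.2 m²/s ≈ 4.616e+12 m²/s.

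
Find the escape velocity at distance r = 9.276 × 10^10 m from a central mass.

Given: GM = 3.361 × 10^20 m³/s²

Escape velocity comes from setting total energy to zero: ½v² − GM/r = 0 ⇒ v_esc = √(2GM / r).
v_esc = √(2 · 3.361e+20 / 9.276e+10) m/s ≈ 8.513e+04 m/s = 85.13 km/s.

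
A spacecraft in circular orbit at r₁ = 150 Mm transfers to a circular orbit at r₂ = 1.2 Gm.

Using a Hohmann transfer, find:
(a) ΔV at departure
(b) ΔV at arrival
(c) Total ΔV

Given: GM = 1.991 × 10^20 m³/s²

Convert to SI: r₁ = 150 Mm = 1.5e+08 m; r₂ = 1.2 Gm = 1.2e+09 m.
Transfer semi-major axis: a_t = (r₁ + r₂)/2 = (1.5e+08 + 1.2e+09)/2 = 6.75e+08 m.
Circular speeds: v₁ = √(GM/r₁) = 1.1521e+06 m/s, v₂ = √(GM/r₂) = 407329 m/s.
Transfer speeds (vis-viva v² = GM(2/r − 1/a_t)): v₁ᵗ = 1.53613e+06 m/s, v₂ᵗ = 192017 m/s.
(a) ΔV₁ = |v₁ᵗ − v₁| ≈ 3.84e+05 m/s = 384 km/s.
(b) ΔV₂ = |v₂ − v₂ᵗ| ≈ 2.153e+05 m/s = 215.3 km/s.
(c) ΔV_total = ΔV₁ + ΔV₂ ≈ 5.993e+05 m/s = 599.3 km/s.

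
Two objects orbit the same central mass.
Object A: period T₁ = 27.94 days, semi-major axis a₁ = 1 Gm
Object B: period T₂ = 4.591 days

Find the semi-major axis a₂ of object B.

Convert to SI: T₁ = 27.94 days = 2.41402e+06 s; a₁ = 1 Gm = 1e+09 m; T₂ = 4.591 days = 396662 s.
Kepler's third law: (T₁/T₂)² = (a₁/a₂)³ ⇒ a₂ = a₁ · (T₂/T₁)^(2/3).
T₂/T₁ = 396662 / 2.41402e+06 = 0.164316.
a₂ = 1e+09 · (0.164316)^(2/3) m ≈ 3e+08 m = 300 Mm.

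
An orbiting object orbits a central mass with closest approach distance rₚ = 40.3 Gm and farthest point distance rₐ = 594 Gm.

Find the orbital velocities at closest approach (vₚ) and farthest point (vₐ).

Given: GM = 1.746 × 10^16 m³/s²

Convert to SI: rₚ = 40.3 Gm = 4.03e+10 m; rₐ = 594 Gm = 5.94e+11 m.
Use the vis-viva equation v² = GM(2/r − 1/a) with a = (rₚ + rₐ)/2 = (4.03e+10 + 5.94e+11)/2 = 3.1715e+11 m.
vₚ = √(GM · (2/rₚ − 1/a)) = √(1.746e+16 · (2/4.03e+10 − 1/3.1715e+11)) m/s ≈ 900.8 m/s = 900.8 m/s.
vₐ = √(GM · (2/rₐ − 1/a)) = √(1.746e+16 · (2/5.94e+11 − 1/3.1715e+11)) m/s ≈ 61.12 m/s = 61.12 m/s.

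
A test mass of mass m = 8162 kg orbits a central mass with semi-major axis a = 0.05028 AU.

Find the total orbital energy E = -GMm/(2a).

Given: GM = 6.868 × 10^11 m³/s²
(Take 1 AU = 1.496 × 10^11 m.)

Convert to SI: a = 0.05028 AU = 7.52189e+09 m.
E = −GMm / (2a).
E = −6.868e+11 · 8162 / (2 · 7.52189e+09) J ≈ -3.726e+05 J = -372.6 kJ.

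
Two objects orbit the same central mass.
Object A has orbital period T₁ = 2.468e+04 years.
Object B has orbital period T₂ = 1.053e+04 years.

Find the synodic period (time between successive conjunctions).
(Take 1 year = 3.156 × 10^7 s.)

Convert to SI: T₁ = 2.468e+04 years = 7.78901e+11 s; T₂ = 1.053e+04 years = 3.32327e+11 s.
T_syn = |T₁ · T₂ / (T₁ − T₂)|.
T_syn = |7.78901e+11 · 3.32327e+11 / (7.78901e+11 − 3.32327e+11)| s ≈ 5.796e+11 s = 1.837e+04 years.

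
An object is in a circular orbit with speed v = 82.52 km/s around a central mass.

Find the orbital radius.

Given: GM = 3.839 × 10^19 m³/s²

Convert to SI: v = 82.52 km/s = 82520 m/s.
For a circular orbit, v² = GM / r, so r = GM / v².
r = 3.839e+19 / (82520)² m ≈ 5.638e+09 m = 5.638 Gm.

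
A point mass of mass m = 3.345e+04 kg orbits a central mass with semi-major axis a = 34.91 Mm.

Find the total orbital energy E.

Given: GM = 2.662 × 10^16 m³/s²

Convert to SI: a = 34.91 Mm = 3.491e+07 m.
E = −GMm / (2a).
E = −2.662e+16 · 3.345e+04 / (2 · 3.491e+07) J ≈ -1.275e+13 J = -12.75 TJ.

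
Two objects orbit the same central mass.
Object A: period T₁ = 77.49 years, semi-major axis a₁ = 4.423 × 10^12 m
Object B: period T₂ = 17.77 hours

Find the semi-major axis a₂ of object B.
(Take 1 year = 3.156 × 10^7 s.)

Convert to SI: T₁ = 77.49 years = 2.44558e+09 s; T₂ = 17.77 hours = 63972 s.
Kepler's third law: (T₁/T₂)² = (a₁/a₂)³ ⇒ a₂ = a₁ · (T₂/T₁)^(2/3).
T₂/T₁ = 63972 / 2.44558e+09 = 2.61582e-05.
a₂ = 4.423e+12 · (2.61582e-05)^(2/3) m ≈ 3.898e+09 m = 3.898 × 10^9 m.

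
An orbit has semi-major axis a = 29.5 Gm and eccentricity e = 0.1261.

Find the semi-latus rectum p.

Convert to SI: a = 29.5 Gm = 2.95e+10 m.
p = a (1 − e²).
p = 2.95e+10 · (1 − (0.1261)²) = 2.95e+10 · 0.984099 ≈ 2.903e+10 m = 29.03 Gm.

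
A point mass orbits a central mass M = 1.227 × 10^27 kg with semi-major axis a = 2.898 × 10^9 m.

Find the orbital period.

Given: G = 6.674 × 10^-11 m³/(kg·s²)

GM = G · M = 6.674e-11 · 1.227e+27 = 8.189e+16 m³/s².
Kepler's third law: T = 2π √(a³ / GM).
Substituting a = 2.898e+09 m and GM = 8.189e+16 m³/s²:
T = 2π √((2.898e+09)³ / 8.189e+16) s
T ≈ 3.425e+06 s = 39.65 days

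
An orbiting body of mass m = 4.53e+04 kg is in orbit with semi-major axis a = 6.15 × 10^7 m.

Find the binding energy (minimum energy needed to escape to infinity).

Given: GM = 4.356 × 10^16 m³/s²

Total orbital energy is E = −GMm/(2a); binding energy is E_bind = −E = GMm/(2a).
E_bind = 4.356e+16 · 4.53e+04 / (2 · 6.15e+07) J ≈ 1.604e+13 J = 16.04 TJ.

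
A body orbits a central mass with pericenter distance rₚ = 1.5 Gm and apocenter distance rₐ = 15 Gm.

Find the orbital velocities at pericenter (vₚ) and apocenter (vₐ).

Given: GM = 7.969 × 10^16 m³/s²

Convert to SI: rₚ = 1.5 Gm = 1.5e+09 m; rₐ = 15 Gm = 1.5e+10 m.
Use the vis-viva equation v² = GM(2/r − 1/a) with a = (rₚ + rₐ)/2 = (1.5e+09 + 1.5e+10)/2 = 8.25e+09 m.
vₚ = √(GM · (2/rₚ − 1/a)) = √(7.969e+16 · (2/1.5e+09 − 1/8.25e+09)) m/s ≈ 9828 m/s = 9.828 km/s.
vₐ = √(GM · (2/rₐ − 1/a)) = √(7.969e+16 · (2/1.5e+10 − 1/8.25e+09)) m/s ≈ 982.8 m/s = 982.8 m/s.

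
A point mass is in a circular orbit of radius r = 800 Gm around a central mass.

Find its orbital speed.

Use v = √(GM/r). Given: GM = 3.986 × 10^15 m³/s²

Convert to SI: r = 800 Gm = 8e+11 m.
For a circular orbit, gravity supplies the centripetal force, so v = √(GM / r).
v = √(3.986e+15 / 8e+11) m/s ≈ 70.59 m/s = 70.59 m/s.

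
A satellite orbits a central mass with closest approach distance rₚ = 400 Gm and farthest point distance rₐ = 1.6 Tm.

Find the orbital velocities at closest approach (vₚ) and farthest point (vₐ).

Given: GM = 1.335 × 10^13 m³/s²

Convert to SI: rₚ = 400 Gm = 4e+11 m; rₐ = 1.6 Tm = 1.6e+12 m.
Use the vis-viva equation v² = GM(2/r − 1/a) with a = (rₚ + rₐ)/2 = (4e+11 + 1.6e+12)/2 = 1e+12 m.
vₚ = √(GM · (2/rₚ − 1/a)) = √(1.335e+13 · (2/4e+11 − 1/1e+12)) m/s ≈ 7.308 m/s = 7.308 m/s.
vₐ = √(GM · (2/rₐ − 1/a)) = √(1.335e+13 · (2/1.6e+12 − 1/1e+12)) m/s ≈ 1.827 m/s = 1.827 m/s.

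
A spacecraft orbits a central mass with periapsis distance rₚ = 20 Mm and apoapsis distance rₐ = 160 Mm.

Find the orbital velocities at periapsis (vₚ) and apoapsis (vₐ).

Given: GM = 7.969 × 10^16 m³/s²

Convert to SI: rₚ = 20 Mm = 2e+07 m; rₐ = 160 Mm = 1.6e+08 m.
Use the vis-viva equation v² = GM(2/r − 1/a) with a = (rₚ + rₐ)/2 = (2e+07 + 1.6e+08)/2 = 9e+07 m.
vₚ = √(GM · (2/rₚ − 1/a)) = √(7.969e+16 · (2/2e+07 − 1/9e+07)) m/s ≈ 8.416e+04 m/s = 84.16 km/s.
vₐ = √(GM · (2/rₐ − 1/a)) = √(7.969e+16 · (2/1.6e+08 − 1/9e+07)) m/s ≈ 1.052e+04 m/s = 10.52 km/s.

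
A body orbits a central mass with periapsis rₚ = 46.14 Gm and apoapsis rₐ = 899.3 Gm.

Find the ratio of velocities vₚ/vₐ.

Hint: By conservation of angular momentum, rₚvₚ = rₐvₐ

Convert to SI: rₚ = 46.14 Gm = 4.614e+10 m; rₐ = 899.3 Gm = 8.993e+11 m.
Conservation of angular momentum gives rₚvₚ = rₐvₐ, so vₚ/vₐ = rₐ/rₚ.
vₚ/vₐ = 8.993e+11 / 4.614e+10 ≈ 19.49.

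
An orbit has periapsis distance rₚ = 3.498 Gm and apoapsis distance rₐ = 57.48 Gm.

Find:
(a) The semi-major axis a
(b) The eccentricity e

Convert to SI: rₚ = 3.498 Gm = 3.498e+09 m; rₐ = 57.48 Gm = 5.748e+10 m.
(a) a = (rₚ + rₐ) / 2 = (3.498e+09 + 5.748e+10) / 2 ≈ 3.049e+10 m = 30.49 Gm.
(b) e = (rₐ − rₚ) / (rₐ + rₚ) = (5.748e+10 − 3.498e+09) / (5.748e+10 + 3.498e+09) ≈ 0.8853.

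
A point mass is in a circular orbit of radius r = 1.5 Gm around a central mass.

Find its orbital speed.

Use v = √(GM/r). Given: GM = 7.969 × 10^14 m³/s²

Convert to SI: r = 1.5 Gm = 1.5e+09 m.
For a circular orbit, gravity supplies the centripetal force, so v = √(GM / r).
v = √(7.969e+14 / 1.5e+09) m/s ≈ 728.9 m/s = 728.9 m/s.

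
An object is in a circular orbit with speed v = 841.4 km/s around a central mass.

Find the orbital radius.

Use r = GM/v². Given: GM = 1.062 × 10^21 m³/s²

Convert to SI: v = 841.4 km/s = 841400 m/s.
For a circular orbit, v² = GM / r, so r = GM / v².
r = 1.062e+21 / (841400)² m ≈ 1.5e+09 m = 1.5 Gm.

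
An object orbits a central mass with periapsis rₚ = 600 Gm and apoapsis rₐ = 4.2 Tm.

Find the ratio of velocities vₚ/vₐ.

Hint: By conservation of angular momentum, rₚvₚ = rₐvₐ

Convert to SI: rₚ = 600 Gm = 6e+11 m; rₐ = 4.2 Tm = 4.2e+12 m.
Conservation of angular momentum gives rₚvₚ = rₐvₐ, so vₚ/vₐ = rₐ/rₚ.
vₚ/vₐ = 4.2e+12 / 6e+11 ≈ 7.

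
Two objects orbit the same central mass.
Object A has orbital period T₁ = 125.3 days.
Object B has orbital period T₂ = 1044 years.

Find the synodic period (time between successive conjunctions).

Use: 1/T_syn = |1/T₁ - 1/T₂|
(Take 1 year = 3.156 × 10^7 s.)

Convert to SI: T₁ = 125.3 days = 1.08259e+07 s; T₂ = 1044 years = 3.29486e+10 s.
T_syn = |T₁ · T₂ / (T₁ − T₂)|.
T_syn = |1.08259e+07 · 3.29486e+10 / (1.08259e+07 − 3.29486e+10)| s ≈ 1.083e+07 s = 125.3 days.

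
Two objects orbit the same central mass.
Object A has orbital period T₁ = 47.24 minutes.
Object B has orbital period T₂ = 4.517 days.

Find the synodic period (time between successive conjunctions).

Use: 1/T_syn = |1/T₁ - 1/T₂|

Convert to SI: T₁ = 47.24 minutes = 2834.4 s; T₂ = 4.517 days = 390269 s.
T_syn = |T₁ · T₂ / (T₁ − T₂)|.
T_syn = |2834.4 · 390269 / (2834.4 − 390269)| s ≈ 2855 s = 47.59 minutes.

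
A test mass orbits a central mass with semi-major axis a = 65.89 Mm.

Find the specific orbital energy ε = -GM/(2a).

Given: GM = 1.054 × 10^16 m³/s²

Convert to SI: a = 65.89 Mm = 6.589e+07 m.
ε = −GM / (2a).
ε = −1.054e+16 / (2 · 6.589e+07) J/kg ≈ -7.998e+07 J/kg = -79.98 MJ/kg.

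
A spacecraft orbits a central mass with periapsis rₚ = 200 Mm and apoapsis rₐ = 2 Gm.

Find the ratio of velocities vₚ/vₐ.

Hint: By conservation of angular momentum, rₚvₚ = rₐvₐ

Convert to SI: rₚ = 200 Mm = 2e+08 m; rₐ = 2 Gm = 2e+09 m.
Conservation of angular momentum gives rₚvₚ = rₐvₐ, so vₚ/vₐ = rₐ/rₚ.
vₚ/vₐ = 2e+09 / 2e+08 ≈ 10.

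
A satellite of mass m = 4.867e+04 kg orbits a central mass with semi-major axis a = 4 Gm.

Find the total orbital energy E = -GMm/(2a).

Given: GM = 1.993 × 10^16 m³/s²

Convert to SI: a = 4 Gm = 4e+09 m.
E = −GMm / (2a).
E = −1.993e+16 · 4.867e+04 / (2 · 4e+09) J ≈ -1.212e+11 J = -121.2 GJ.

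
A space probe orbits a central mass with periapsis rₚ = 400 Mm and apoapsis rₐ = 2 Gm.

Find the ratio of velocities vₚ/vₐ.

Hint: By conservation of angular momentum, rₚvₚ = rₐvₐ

Convert to SI: rₚ = 400 Mm = 4e+08 m; rₐ = 2 Gm = 2e+09 m.
Conservation of angular momentum gives rₚvₚ = rₐvₐ, so vₚ/vₐ = rₐ/rₚ.
vₚ/vₐ = 2e+09 / 4e+08 ≈ 5.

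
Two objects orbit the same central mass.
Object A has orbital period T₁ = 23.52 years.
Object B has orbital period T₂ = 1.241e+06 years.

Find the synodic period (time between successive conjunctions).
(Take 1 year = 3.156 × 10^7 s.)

Convert to SI: T₁ = 23.52 years = 7.42291e+08 s; T₂ = 1.241e+06 years = 3.9166e+13 s.
T_syn = |T₁ · T₂ / (T₁ − T₂)|.
T_syn = |7.42291e+08 · 3.9166e+13 / (7.42291e+08 − 3.9166e+13)| s ≈ 7.423e+08 s = 23.52 years.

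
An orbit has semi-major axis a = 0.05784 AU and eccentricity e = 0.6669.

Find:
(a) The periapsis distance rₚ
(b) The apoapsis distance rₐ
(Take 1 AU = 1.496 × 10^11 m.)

Convert to SI: a = 0.05784 AU = 8.65286e+09 m.
(a) rₚ = a(1 − e) = 8.65286e+09 · (1 − 0.6669) = 8.65286e+09 · 0.3331 ≈ 2.882e+09 m = 0.01927 AU.
(b) rₐ = a(1 + e) = 8.65286e+09 · (1 + 0.6669) = 8.65286e+09 · 1.6669 ≈ 1.442e+10 m = 0.09641 AU.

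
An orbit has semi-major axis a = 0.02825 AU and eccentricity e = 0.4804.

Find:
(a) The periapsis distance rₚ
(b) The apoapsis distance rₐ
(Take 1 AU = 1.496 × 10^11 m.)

Convert to SI: a = 0.02825 AU = 4.2262e+09 m.
(a) rₚ = a(1 − e) = 4.2262e+09 · (1 − 0.4804) = 4.2262e+09 · 0.5196 ≈ 2.196e+09 m = 0.01468 AU.
(b) rₐ = a(1 + e) = 4.2262e+09 · (1 + 0.4804) = 4.2262e+09 · 1.4804 ≈ 6.256e+09 m = 0.04182 AU.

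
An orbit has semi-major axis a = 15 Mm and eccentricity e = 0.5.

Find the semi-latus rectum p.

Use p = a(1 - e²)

Convert to SI: a = 15 Mm = 1.5e+07 m.
p = a (1 − e²).
p = 1.5e+07 · (1 − (0.5)²) = 1.5e+07 · 0.75 ≈ 1.125e+07 m = 11.25 Mm.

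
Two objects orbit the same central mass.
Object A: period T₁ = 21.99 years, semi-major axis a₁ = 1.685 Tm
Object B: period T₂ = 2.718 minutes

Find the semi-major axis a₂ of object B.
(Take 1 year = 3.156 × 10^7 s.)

Convert to SI: T₁ = 21.99 years = 6.94004e+08 s; a₁ = 1.685 Tm = 1.685e+12 m; T₂ = 2.718 minutes = 163.08 s.
Kepler's third law: (T₁/T₂)² = (a₁/a₂)³ ⇒ a₂ = a₁ · (T₂/T₁)^(2/3).
T₂/T₁ = 163.08 / 6.94004e+08 = 2.34984e-07.
a₂ = 1.685e+12 · (2.34984e-07)^(2/3) m ≈ 6.416e+07 m = 64.16 Mm.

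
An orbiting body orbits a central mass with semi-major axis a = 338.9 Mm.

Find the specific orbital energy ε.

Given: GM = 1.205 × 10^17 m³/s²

Convert to SI: a = 338.9 Mm = 3.389e+08 m.
ε = −GM / (2a).
ε = −1.205e+17 / (2 · 3.389e+08) J/kg ≈ -1.778e+08 J/kg = -177.8 MJ/kg.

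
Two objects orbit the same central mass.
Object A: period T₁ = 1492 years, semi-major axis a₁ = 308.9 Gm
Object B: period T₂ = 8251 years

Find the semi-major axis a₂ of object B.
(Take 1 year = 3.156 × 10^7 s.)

Convert to SI: T₁ = 1492 years = 4.70875e+10 s; a₁ = 308.9 Gm = 3.089e+11 m; T₂ = 8251 years = 2.60402e+11 s.
Kepler's third law: (T₁/T₂)² = (a₁/a₂)³ ⇒ a₂ = a₁ · (T₂/T₁)^(2/3).
T₂/T₁ = 2.60402e+11 / 4.70875e+10 = 5.53016.
a₂ = 3.089e+11 · (5.53016)^(2/3) m ≈ 9.66e+11 m = 966 Gm.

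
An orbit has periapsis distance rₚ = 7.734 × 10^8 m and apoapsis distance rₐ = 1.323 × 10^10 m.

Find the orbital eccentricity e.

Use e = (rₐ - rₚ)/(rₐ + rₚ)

e = (rₐ − rₚ) / (rₐ + rₚ).
e = (1.323e+10 − 7.734e+08) / (1.323e+10 + 7.734e+08) = 1.24566e+10 / 1.40034e+10 ≈ 0.8895.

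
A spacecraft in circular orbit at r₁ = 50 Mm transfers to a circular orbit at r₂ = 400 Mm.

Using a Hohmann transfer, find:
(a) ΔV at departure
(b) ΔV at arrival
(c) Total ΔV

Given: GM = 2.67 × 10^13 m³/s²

Convert to SI: r₁ = 50 Mm = 5e+07 m; r₂ = 400 Mm = 4e+08 m.
Transfer semi-major axis: a_t = (r₁ + r₂)/2 = (5e+07 + 4e+08)/2 = 2.25e+08 m.
Circular speeds: v₁ = √(GM/r₁) = 730.753 m/s, v₂ = √(GM/r₂) = 258.36 m/s.
Transfer speeds (vis-viva v² = GM(2/r − 1/a_t)): v₁ᵗ = 974.337 m/s, v₂ᵗ = 121.792 m/s.
(a) ΔV₁ = |v₁ᵗ − v₁| ≈ 243.6 m/s = 243.6 m/s.
(b) ΔV₂ = |v₂ − v₂ᵗ| ≈ 136.6 m/s = 136.6 m/s.
(c) ΔV_total = ΔV₁ + ΔV₂ ≈ 380.2 m/s = 380.2 m/s.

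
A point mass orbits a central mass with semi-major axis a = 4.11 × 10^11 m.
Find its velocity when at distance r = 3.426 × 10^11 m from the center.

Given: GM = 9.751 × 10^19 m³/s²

Vis-viva: v = √(GM · (2/r − 1/a)).
2/r − 1/a = 2/3.426e+11 − 1/4.11e+11 = 3.40462e-12 m⁻¹.
v = √(9.751e+19 · 3.40462e-12) m/s ≈ 1.822e+04 m/s = 18.22 km/s.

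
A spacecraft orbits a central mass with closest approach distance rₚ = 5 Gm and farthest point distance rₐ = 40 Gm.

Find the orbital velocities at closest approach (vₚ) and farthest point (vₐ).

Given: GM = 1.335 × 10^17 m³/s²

Convert to SI: rₚ = 5 Gm = 5e+09 m; rₐ = 40 Gm = 4e+10 m.
Use the vis-viva equation v² = GM(2/r − 1/a) with a = (rₚ + rₐ)/2 = (5e+09 + 4e+10)/2 = 2.25e+10 m.
vₚ = √(GM · (2/rₚ − 1/a)) = √(1.335e+17 · (2/5e+09 − 1/2.25e+10)) m/s ≈ 6890 m/s = 6.89 km/s.
vₐ = √(GM · (2/rₐ − 1/a)) = √(1.335e+17 · (2/4e+10 − 1/2.25e+10)) m/s ≈ 861.2 m/s = 861.2 m/s.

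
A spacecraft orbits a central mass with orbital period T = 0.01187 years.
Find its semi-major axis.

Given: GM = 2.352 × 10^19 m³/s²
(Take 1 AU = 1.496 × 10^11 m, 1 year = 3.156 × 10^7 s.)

Convert to SI: T = 0.01187 years = 374617 s.
Invert Kepler's third law: a = (GM · T² / (4π²))^(1/3).
Substituting T = 374617 s and GM = 2.352e+19 m³/s²:
a = (2.352e+19 · (374617)² / (4π²))^(1/3) m
a ≈ 4.373e+09 m = 0.02923 AU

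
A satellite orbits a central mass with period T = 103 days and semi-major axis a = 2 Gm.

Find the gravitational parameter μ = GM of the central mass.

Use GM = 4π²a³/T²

Convert to SI: T = 103 days = 8.8992e+06 s; a = 2 Gm = 2e+09 m.
GM = 4π² · a³ / T².
GM = 4π² · (2e+09)³ / (8.8992e+06)² m³/s² ≈ 3.988e+15 m³/s² = 3.988 × 10^15 m³/s².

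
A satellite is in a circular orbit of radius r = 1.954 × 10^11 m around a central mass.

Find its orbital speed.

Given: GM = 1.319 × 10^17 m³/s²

For a circular orbit, gravity supplies the centripetal force, so v = √(GM / r).
v = √(1.319e+17 / 1.954e+11) m/s ≈ 821.6 m/s = 821.6 m/s.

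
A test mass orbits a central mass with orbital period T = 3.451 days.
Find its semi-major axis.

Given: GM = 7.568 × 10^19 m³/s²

Convert to SI: T = 3.451 days = 298166 s.
Invert Kepler's third law: a = (GM · T² / (4π²))^(1/3).
Substituting T = 298166 s and GM = 7.568e+19 m³/s²:
a = (7.568e+19 · (298166)² / (4π²))^(1/3) m
a ≈ 5.544e+09 m = 5.544 Gm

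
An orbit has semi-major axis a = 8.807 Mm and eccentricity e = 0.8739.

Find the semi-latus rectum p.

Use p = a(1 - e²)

Convert to SI: a = 8.807 Mm = 8.807e+06 m.
p = a (1 − e²).
p = 8.807e+06 · (1 − (0.8739)²) = 8.807e+06 · 0.236299 ≈ 2.081e+06 m = 2.081 Mm.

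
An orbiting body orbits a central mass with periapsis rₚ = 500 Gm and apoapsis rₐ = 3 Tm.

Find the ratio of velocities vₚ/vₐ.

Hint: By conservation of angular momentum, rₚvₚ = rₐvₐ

Convert to SI: rₚ = 500 Gm = 5e+11 m; rₐ = 3 Tm = 3e+12 m.
Conservation of angular momentum gives rₚvₚ = rₐvₐ, so vₚ/vₐ = rₐ/rₚ.
vₚ/vₐ = 3e+12 / 5e+11 ≈ 6.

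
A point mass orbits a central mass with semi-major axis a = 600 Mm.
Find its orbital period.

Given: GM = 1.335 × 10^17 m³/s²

Convert to SI: a = 600 Mm = 6e+08 m.
Kepler's third law: T = 2π √(a³ / GM).
Substituting a = 6e+08 m and GM = 1.335e+17 m³/s²:
T = 2π √((6e+08)³ / 1.335e+17) s
T ≈ 2.527e+05 s = 2.925 days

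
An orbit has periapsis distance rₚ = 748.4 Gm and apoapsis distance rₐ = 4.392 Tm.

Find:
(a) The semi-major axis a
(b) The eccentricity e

Convert to SI: rₚ = 748.4 Gm = 7.484e+11 m; rₐ = 4.392 Tm = 4.392e+12 m.
(a) a = (rₚ + rₐ) / 2 = (7.484e+11 + 4.392e+12) / 2 ≈ 2.57e+12 m = 2.57 Tm.
(b) e = (rₐ − rₚ) / (rₐ + rₚ) = (4.392e+12 − 7.484e+11) / (4.392e+12 + 7.484e+11) ≈ 0.7088.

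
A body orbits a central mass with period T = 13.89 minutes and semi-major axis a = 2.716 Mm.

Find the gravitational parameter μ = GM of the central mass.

Convert to SI: T = 13.89 minutes = 833.4 s; a = 2.716 Mm = 2.716e+06 m.
GM = 4π² · a³ / T².
GM = 4π² · (2.716e+06)³ / (833.4)² m³/s² ≈ 1.139e+15 m³/s² = 1.139 × 10^15 m³/s².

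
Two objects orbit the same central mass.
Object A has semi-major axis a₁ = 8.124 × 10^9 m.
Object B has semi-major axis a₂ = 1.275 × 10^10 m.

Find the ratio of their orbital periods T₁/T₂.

From Kepler's third law, (T₁/T₂)² = (a₁/a₂)³, so T₁/T₂ = (a₁/a₂)^(3/2).
a₁/a₂ = 8.124e+09 / 1.275e+10 = 0.637176.
T₁/T₂ = (0.637176)^(3/2) ≈ 0.5086.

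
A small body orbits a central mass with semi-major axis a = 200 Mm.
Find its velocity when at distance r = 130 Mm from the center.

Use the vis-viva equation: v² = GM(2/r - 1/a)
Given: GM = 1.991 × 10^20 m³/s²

Convert to SI: a = 200 Mm = 2e+08 m; r = 130 Mm = 1.3e+08 m.
Vis-viva: v = √(GM · (2/r − 1/a)).
2/r − 1/a = 2/1.3e+08 − 1/2e+08 = 1.03846e-08 m⁻¹.
v = √(1.991e+20 · 1.03846e-08) m/s ≈ 1.438e+06 m/s = 1438 km/s.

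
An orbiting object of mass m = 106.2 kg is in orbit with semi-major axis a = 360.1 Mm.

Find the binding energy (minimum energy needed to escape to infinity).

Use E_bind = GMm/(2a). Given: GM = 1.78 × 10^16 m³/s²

Convert to SI: a = 360.1 Mm = 3.601e+08 m.
Total orbital energy is E = −GMm/(2a); binding energy is E_bind = −E = GMm/(2a).
E_bind = 1.78e+16 · 106.2 / (2 · 3.601e+08) J ≈ 2.625e+09 J = 2.625 GJ.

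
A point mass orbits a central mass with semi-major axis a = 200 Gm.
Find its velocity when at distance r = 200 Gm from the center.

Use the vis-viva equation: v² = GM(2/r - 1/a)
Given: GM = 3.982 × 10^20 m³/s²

Convert to SI: a = 200 Gm = 2e+11 m; r = 200 Gm = 2e+11 m.
Vis-viva: v = √(GM · (2/r − 1/a)).
2/r − 1/a = 2/2e+11 − 1/2e+11 = 5e-12 m⁻¹.
v = √(3.982e+20 · 5e-12) m/s ≈ 4.462e+04 m/s = 44.62 km/s.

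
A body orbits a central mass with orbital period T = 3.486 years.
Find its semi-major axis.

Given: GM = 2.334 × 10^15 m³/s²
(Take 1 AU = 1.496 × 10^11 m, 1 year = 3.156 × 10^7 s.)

Convert to SI: T = 3.486 years = 1.10018e+08 s.
Invert Kepler's third law: a = (GM · T² / (4π²))^(1/3).
Substituting T = 1.10018e+08 s and GM = 2.334e+15 m³/s²:
a = (2.334e+15 · (1.10018e+08)² / (4π²))^(1/3) m
a ≈ 8.945e+09 m = 0.05979 AU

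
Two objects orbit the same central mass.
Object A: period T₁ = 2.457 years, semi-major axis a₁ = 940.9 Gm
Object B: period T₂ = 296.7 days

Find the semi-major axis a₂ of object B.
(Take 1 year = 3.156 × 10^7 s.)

Convert to SI: T₁ = 2.457 years = 7.75429e+07 s; a₁ = 940.9 Gm = 9.409e+11 m; T₂ = 296.7 days = 2.56349e+07 s.
Kepler's third law: (T₁/T₂)² = (a₁/a₂)³ ⇒ a₂ = a₁ · (T₂/T₁)^(2/3).
T₂/T₁ = 2.56349e+07 / 7.75429e+07 = 0.33059.
a₂ = 9.409e+11 · (0.33059)^(2/3) m ≈ 4.499e+11 m = 449.9 Gm.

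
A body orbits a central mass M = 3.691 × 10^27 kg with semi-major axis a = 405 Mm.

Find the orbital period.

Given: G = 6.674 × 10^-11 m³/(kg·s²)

Convert to SI: a = 405 Mm = 4.05e+08 m.
GM = G · M = 6.674e-11 · 3.691e+27 = 2.46337e+17 m³/s².
Kepler's third law: T = 2π √(a³ / GM).
Substituting a = 4.05e+08 m and GM = 2.46337e+17 m³/s²:
T = 2π √((4.05e+08)³ / 2.46337e+17) s
T ≈ 1.032e+05 s = 1.194 days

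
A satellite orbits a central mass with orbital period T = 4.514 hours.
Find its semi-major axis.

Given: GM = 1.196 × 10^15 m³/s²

Convert to SI: T = 4.514 hours = 16250.4 s.
Invert Kepler's third law: a = (GM · T² / (4π²))^(1/3).
Substituting T = 16250.4 s and GM = 1.196e+15 m³/s²:
a = (1.196e+15 · (16250.4)² / (4π²))^(1/3) m
a ≈ 2e+07 m = 20 Mm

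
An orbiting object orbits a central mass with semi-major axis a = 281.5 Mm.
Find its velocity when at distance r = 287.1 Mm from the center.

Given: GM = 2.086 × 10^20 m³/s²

Convert to SI: a = 281.5 Mm = 2.815e+08 m; r = 287.1 Mm = 2.871e+08 m.
Vis-viva: v = √(GM · (2/r − 1/a)).
2/r − 1/a = 2/2.871e+08 − 1/2.815e+08 = 3.41382e-09 m⁻¹.
v = √(2.086e+20 · 3.41382e-09) m/s ≈ 8.439e+05 m/s = 843.9 km/s.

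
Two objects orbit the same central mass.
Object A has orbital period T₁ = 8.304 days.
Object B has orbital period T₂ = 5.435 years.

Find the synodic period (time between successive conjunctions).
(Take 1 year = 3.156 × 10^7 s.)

Convert to SI: T₁ = 8.304 days = 717466 s; T₂ = 5.435 years = 1.71529e+08 s.
T_syn = |T₁ · T₂ / (T₁ − T₂)|.
T_syn = |717466 · 1.71529e+08 / (717466 − 1.71529e+08)| s ≈ 7.205e+05 s = 8.339 days.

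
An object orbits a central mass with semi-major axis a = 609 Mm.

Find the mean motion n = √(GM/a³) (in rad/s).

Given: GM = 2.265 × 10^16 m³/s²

Convert to SI: a = 609 Mm = 6.09e+08 m.
n = √(GM / a³).
n = √(2.265e+16 / (6.09e+08)³) rad/s ≈ 1.001e-05 rad/s.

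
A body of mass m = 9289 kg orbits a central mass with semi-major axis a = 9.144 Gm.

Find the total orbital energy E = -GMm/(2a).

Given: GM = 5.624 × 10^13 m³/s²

Convert to SI: a = 9.144 Gm = 9.144e+09 m.
E = −GMm / (2a).
E = −5.624e+13 · 9289 / (2 · 9.144e+09) J ≈ -2.857e+07 J = -28.57 MJ.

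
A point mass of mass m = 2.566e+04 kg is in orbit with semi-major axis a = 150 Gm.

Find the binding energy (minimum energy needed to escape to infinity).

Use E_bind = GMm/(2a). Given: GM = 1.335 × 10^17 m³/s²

Convert to SI: a = 150 Gm = 1.5e+11 m.
Total orbital energy is E = −GMm/(2a); binding energy is E_bind = −E = GMm/(2a).
E_bind = 1.335e+17 · 2.566e+04 / (2 · 1.5e+11) J ≈ 1.142e+10 J = 11.42 GJ.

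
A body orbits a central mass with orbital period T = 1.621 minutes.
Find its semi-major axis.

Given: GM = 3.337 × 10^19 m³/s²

Convert to SI: T = 1.621 minutes = 97.26 s.
Invert Kepler's third law: a = (GM · T² / (4π²))^(1/3).
Substituting T = 97.26 s and GM = 3.337e+19 m³/s²:
a = (3.337e+19 · (97.26)² / (4π²))^(1/3) m
a ≈ 2e+07 m = 20 Mm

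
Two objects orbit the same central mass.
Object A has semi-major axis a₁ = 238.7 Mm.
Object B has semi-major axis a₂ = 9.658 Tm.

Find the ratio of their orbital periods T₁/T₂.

Convert to SI: a₁ = 238.7 Mm = 2.387e+08 m; a₂ = 9.658 Tm = 9.658e+12 m.
From Kepler's third law, (T₁/T₂)² = (a₁/a₂)³, so T₁/T₂ = (a₁/a₂)^(3/2).
a₁/a₂ = 2.387e+08 / 9.658e+12 = 2.47153e-05.
T₁/T₂ = (2.47153e-05)^(3/2) ≈ 1.229e-07.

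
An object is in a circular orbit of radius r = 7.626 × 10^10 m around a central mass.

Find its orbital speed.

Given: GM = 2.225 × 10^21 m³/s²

For a circular orbit, gravity supplies the centripetal force, so v = √(GM / r).
v = √(2.225e+21 / 7.626e+10) m/s ≈ 1.708e+05 m/s = 170.8 km/s.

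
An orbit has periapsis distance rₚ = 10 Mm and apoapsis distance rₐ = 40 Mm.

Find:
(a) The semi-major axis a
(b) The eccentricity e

Convert to SI: rₚ = 10 Mm = 1e+07 m; rₐ = 40 Mm = 4e+07 m.
(a) a = (rₚ + rₐ) / 2 = (1e+07 + 4e+07) / 2 ≈ 2.5e+07 m = 25 Mm.
(b) e = (rₐ − rₚ) / (rₐ + rₚ) = (4e+07 − 1e+07) / (4e+07 + 1e+07) ≈ 0.6.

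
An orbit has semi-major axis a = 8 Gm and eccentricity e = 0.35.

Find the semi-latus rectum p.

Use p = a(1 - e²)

Convert to SI: a = 8 Gm = 8e+09 m.
p = a (1 − e²).
p = 8e+09 · (1 − (0.35)²) = 8e+09 · 0.8775 ≈ 7.02e+09 m = 7.02 Gm.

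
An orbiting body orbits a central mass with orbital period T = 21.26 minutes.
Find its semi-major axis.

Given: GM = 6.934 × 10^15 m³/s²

Convert to SI: T = 21.26 minutes = 1275.6 s.
Invert Kepler's third law: a = (GM · T² / (4π²))^(1/3).
Substituting T = 1275.6 s and GM = 6.934e+15 m³/s²:
a = (6.934e+15 · (1275.6)² / (4π²))^(1/3) m
a ≈ 6.587e+06 m = 6.587 Mm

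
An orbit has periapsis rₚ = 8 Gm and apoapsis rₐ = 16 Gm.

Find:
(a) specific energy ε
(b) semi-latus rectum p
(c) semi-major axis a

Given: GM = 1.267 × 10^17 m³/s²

Convert to SI: rₚ = 8 Gm = 8e+09 m; rₐ = 16 Gm = 1.6e+10 m.
(a) With a = (rₚ + rₐ)/2 = 1.2e+10 m, ε = −GM/(2a) = −1.267e+17/(2 · 1.2e+10) J/kg ≈ -5.279e+06 J/kg
(b) From a = (rₚ + rₐ)/2 = 1.2e+10 m and e = (rₐ − rₚ)/(rₐ + rₚ) = 0.333333, p = a(1 − e²) = 1.2e+10 · (1 − (0.333333)²) ≈ 1.067e+10 m
(c) a = (rₚ + rₐ)/2 = (8e+09 + 1.6e+10)/2 ≈ 1.2e+10 m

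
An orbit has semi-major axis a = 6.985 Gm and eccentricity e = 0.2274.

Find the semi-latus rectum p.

Convert to SI: a = 6.985 Gm = 6.985e+09 m.
p = a (1 − e²).
p = 6.985e+09 · (1 − (0.2274)²) = 6.985e+09 · 0.948289 ≈ 6.624e+09 m = 6.624 Gm.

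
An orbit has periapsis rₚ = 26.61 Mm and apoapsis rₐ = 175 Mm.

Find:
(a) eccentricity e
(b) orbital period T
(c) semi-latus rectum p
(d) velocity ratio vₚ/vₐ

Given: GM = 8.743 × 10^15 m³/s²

Convert to SI: rₚ = 26.61 Mm = 2.661e+07 m; rₐ = 175 Mm = 1.75e+08 m.
(a) e = (rₐ − rₚ)/(rₐ + rₚ) = (1.75e+08 − 2.661e+07)/(1.75e+08 + 2.661e+07) ≈ 0.736
(b) With a = (rₚ + rₐ)/2 = 1.00805e+08 m, T = 2π √(a³/GM) = 2π √((1.00805e+08)³/8.743e+15) s ≈ 6.801e+04 s
(c) From a = (rₚ + rₐ)/2 = 1.00805e+08 m and e = (rₐ − rₚ)/(rₐ + rₚ) = 0.736025, p = a(1 − e²) = 1.00805e+08 · (1 − (0.736025)²) ≈ 4.62e+07 m
(d) Conservation of angular momentum (rₚvₚ = rₐvₐ) gives vₚ/vₐ = rₐ/rₚ = 1.75e+08/2.661e+07 ≈ 6.576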